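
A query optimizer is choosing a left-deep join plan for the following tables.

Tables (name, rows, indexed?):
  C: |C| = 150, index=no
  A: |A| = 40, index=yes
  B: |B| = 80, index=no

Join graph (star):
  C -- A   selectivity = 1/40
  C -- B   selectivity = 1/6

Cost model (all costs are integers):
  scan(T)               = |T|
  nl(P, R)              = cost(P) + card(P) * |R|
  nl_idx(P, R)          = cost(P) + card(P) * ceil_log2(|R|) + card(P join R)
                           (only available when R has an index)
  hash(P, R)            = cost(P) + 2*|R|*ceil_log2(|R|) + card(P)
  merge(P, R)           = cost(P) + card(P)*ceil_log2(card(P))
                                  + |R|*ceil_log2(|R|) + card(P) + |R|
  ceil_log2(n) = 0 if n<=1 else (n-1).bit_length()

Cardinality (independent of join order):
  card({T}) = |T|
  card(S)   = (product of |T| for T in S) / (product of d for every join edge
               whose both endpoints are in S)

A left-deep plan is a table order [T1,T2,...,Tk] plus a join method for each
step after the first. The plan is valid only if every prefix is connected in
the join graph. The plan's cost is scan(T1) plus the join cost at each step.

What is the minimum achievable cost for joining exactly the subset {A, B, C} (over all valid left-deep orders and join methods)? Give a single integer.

Selinger DP over subsets of {A,B,C}:
  {C}: scan cost=150, card=150
  {A}: scan cost=40, card=40
  {B}: scan cost=80, card=80
  {AC}: card=150; try (A,hash)→780, (A,nl_idx)→1200, (C,merge)→1670, (A,merge)→1780, (C,hash)→2480, (C,nl)→6040 …(+1); best=780 via (A,hash)
  {BC}: card=2000; try (B,hash)→1420, (C,merge)→2070, (B,merge)→2140, (C,hash)→2560, (C,nl)→12080, (B,nl)→12150; best=1420 via (B,hash)
  {ABC}: card=2000; try (B,hash)→2050, (B,merge)→2770, (A,hash)→3900, (B,nl)→12780, (A,nl_idx)→15420, (A,merge)→25700 …(+1); best=2050 via (B,hash)

2050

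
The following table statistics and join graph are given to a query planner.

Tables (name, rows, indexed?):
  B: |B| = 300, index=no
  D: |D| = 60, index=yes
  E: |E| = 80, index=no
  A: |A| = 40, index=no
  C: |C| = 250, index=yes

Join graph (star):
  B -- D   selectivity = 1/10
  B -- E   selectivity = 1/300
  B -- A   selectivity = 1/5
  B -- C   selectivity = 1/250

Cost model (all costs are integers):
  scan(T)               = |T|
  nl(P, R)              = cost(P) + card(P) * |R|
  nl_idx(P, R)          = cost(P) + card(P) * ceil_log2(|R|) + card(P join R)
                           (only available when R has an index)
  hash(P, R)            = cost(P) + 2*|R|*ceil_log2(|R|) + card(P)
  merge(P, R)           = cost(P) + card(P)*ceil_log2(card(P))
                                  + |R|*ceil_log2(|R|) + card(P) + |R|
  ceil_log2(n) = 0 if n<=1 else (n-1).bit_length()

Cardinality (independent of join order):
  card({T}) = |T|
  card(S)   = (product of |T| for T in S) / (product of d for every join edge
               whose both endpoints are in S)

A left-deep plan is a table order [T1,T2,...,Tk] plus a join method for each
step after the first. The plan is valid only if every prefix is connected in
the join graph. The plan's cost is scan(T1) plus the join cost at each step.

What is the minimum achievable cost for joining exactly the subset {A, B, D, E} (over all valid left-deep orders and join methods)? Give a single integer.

3480

Selinger DP over subsets of {A,B,D,E}:
  {B}: scan cost=300, card=300
  {D}: scan cost=60, card=60
  {E}: scan cost=80, card=80
  {A}: scan cost=40, card=40
  {BD}: card=1800; try (D,hash)→1320, (B,merge)→3480, (D,merge)→3720, (D,nl_idx)→3900, (B,hash)→5520, (B,nl)→18060 …(+1); best=1320 via (D,hash)
  {BE}: card=80; try (E,hash)→1720, (B,merge)→3720, (E,merge)→3940, (B,hash)→5560, (B,nl)→24080, (E,nl)→24300; best=1720 via (E,hash)
  {AB}: card=2400; try (A,hash)→1080, (B,merge)→3320, (A,merge)→3580, (B,hash)→5480, (B,nl)→12040, (A,nl)→12300; best=1080 via (A,hash)
  {BDE}: card=480; try (D,hash)→2520, (D,nl_idx)→2680, (D,merge)→2780, (E,hash)→4240, (D,nl)→6520, (E,merge)→23560 …(+1); best=2520 via (D,hash)
  {ABD}: card=14400; try (A,hash)→3600, (D,hash)→4200, (A,merge)→23200, (D,nl_idx)→29880, (D,merge)→32700, (A,nl)→73320 …(+1); best=3600 via (A,hash)
  {ABE}: card=640; try (A,hash)→2280, (A,merge)→2640, (E,hash)→4600, (A,nl)→4920, (E,merge)→32920, (E,nl)→193080; best=2280 via (A,hash)
  {ABDE}: card=3840; try (A,hash)→3480, (D,hash)→3640, (A,merge)→7600, (D,merge)→9740, (D,nl_idx)→9960, (E,hash)→19120 …(+4); best=3480 via (A,hash)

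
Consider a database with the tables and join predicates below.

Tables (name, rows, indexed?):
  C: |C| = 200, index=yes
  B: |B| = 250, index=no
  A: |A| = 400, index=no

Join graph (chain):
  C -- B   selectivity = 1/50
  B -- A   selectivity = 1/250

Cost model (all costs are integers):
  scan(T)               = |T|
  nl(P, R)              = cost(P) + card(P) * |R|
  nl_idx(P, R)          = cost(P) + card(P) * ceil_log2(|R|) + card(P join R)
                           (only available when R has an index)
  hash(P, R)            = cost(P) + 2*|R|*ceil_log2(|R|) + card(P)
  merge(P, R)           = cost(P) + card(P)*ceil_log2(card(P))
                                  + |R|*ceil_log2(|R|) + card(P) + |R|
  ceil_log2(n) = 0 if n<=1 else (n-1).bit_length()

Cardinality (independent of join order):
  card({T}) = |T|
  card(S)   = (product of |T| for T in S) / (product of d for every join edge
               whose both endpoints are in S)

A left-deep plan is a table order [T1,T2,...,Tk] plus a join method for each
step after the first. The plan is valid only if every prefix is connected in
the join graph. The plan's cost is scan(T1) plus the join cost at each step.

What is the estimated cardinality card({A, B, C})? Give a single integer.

Tables in S: A(400), B(250), C(200)
Edges inside S: C-B(d=50), B-A(d=250)
numerator = 400 * 250 * 200 = 20000000
denominator = 50 * 250 = 12500
card(S) = 20000000 / 12500 = 1600

1600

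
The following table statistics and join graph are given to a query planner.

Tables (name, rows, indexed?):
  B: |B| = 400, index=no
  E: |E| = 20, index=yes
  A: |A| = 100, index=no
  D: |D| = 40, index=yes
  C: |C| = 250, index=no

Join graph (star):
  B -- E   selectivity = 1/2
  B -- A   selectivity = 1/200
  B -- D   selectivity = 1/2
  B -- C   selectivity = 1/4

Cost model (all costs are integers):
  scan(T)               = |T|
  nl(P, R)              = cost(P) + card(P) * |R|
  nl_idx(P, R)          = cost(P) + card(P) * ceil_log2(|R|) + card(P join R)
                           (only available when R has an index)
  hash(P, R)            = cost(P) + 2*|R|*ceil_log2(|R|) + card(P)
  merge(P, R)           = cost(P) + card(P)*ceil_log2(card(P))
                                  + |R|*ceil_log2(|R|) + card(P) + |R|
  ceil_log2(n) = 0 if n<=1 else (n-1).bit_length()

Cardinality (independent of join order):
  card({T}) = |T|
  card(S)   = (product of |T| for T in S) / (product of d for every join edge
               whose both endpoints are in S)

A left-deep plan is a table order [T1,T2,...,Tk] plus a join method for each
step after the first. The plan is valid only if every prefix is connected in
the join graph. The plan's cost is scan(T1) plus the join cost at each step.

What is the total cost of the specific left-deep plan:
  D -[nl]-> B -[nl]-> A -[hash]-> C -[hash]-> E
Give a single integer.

step 1: scan D: cost=40, card=40
step 2: join B via nl
    card(P join B) = 40*400/(2) = 8000
    cost = 40 + 40*400 = 16040
step 3: join A via nl
    card(P join A) = 8000*100/(200) = 4000
    cost = 16040 + 8000*100 = 816040
step 4: join C via hash
    card(P join C) = 4000*250/(4) = 250000
    cost = 816040 + 2*250*8 + 4000 = 824040
step 5: join E via hash
    card(P join E) = 250000*20/(2) = 2500000
    cost = 824040 + 2*20*5 + 250000 = 1074240

1074240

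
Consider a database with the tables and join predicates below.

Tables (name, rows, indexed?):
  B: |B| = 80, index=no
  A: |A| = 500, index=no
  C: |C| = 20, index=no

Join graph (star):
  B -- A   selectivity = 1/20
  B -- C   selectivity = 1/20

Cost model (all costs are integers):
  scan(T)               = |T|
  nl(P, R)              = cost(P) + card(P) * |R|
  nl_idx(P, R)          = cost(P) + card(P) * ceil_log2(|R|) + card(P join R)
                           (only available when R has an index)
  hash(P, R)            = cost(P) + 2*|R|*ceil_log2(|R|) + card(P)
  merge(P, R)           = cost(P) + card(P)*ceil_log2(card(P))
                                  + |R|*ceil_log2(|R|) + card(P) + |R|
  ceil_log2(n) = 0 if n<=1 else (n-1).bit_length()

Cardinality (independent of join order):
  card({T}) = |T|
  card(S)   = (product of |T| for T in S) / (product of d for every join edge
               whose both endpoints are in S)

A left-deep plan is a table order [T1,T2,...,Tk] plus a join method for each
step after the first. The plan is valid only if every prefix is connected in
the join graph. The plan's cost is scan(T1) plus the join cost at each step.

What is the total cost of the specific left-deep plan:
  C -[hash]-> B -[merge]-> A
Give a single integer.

6800

step 1: scan C: cost=20, card=20
step 2: join B via hash
    card(P join B) = 20*80/(20) = 80
    cost = 20 + 2*80*7 + 20 = 1160
step 3: join A via merge
    card(P join A) = 80*500/(20) = 2000
    cost = 1160 + 80*7 + 500*9 + 80 + 500 = 6800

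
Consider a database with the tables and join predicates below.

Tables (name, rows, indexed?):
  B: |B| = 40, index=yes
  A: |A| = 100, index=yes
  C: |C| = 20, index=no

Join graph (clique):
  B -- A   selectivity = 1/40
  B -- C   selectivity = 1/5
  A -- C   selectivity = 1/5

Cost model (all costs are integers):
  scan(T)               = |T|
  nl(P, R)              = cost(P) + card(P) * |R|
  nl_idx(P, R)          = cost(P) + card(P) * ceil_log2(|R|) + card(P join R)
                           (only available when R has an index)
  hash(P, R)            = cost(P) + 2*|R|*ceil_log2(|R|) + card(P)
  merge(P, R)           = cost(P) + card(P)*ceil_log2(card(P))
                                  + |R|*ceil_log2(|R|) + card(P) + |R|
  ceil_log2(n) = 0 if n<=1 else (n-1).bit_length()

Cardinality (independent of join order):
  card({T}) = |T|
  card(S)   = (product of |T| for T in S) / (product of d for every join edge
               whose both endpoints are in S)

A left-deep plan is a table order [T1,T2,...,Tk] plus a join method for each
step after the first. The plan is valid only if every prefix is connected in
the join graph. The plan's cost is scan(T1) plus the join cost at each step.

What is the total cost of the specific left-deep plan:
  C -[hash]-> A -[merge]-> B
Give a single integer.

5720

step 1: scan C: cost=20, card=20
step 2: join A via hash
    card(P join A) = 20*100/(5) = 400
    cost = 20 + 2*100*7 + 20 = 1440
step 3: join B via merge
    card(P join B) = 400*40/(40*5) = 80
    cost = 1440 + 400*9 + 40*6 + 400 + 40 = 5720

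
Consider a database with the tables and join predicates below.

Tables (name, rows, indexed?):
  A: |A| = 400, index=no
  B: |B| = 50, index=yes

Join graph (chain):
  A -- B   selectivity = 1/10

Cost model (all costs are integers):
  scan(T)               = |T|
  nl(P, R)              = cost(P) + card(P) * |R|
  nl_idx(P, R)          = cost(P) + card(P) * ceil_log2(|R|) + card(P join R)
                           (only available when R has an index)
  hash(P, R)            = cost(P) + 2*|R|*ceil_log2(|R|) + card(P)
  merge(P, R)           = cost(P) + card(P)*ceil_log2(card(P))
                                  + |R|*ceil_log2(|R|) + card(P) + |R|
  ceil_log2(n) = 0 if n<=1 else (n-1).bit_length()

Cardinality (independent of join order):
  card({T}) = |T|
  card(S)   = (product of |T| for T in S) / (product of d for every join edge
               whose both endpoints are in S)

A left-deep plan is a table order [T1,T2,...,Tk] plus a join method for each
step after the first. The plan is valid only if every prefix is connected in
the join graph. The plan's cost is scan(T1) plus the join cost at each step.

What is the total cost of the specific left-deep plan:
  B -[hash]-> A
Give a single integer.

7300

step 1: scan B: cost=50, card=50
step 2: join A via hash
    card(P join A) = 50*400/(10) = 2000
    cost = 50 + 2*400*9 + 50 = 7300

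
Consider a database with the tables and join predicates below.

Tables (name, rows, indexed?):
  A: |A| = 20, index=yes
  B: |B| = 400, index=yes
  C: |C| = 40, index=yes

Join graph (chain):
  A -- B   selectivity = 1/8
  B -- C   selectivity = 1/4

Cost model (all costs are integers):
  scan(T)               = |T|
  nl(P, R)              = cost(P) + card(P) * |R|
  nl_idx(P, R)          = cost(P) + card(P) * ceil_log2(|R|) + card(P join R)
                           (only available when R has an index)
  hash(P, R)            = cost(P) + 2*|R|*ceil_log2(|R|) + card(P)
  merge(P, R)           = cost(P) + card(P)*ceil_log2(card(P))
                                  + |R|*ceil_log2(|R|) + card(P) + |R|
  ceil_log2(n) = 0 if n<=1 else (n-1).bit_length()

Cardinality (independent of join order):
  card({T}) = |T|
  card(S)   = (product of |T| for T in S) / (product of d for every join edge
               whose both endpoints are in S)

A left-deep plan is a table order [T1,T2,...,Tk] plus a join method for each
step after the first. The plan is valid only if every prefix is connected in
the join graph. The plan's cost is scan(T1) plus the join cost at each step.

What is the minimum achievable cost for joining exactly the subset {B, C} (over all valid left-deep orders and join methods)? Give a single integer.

1280

Selinger DP over subsets of {B,C}:
  {B}: scan cost=400, card=400
  {C}: scan cost=40, card=40
  {BC}: card=4000; try (C,hash)→1280, (B,merge)→4320, (B,nl_idx)→4400, (C,merge)→4680, (C,nl_idx)→6800, (B,hash)→7280 …(+2); best=1280 via (C,hash)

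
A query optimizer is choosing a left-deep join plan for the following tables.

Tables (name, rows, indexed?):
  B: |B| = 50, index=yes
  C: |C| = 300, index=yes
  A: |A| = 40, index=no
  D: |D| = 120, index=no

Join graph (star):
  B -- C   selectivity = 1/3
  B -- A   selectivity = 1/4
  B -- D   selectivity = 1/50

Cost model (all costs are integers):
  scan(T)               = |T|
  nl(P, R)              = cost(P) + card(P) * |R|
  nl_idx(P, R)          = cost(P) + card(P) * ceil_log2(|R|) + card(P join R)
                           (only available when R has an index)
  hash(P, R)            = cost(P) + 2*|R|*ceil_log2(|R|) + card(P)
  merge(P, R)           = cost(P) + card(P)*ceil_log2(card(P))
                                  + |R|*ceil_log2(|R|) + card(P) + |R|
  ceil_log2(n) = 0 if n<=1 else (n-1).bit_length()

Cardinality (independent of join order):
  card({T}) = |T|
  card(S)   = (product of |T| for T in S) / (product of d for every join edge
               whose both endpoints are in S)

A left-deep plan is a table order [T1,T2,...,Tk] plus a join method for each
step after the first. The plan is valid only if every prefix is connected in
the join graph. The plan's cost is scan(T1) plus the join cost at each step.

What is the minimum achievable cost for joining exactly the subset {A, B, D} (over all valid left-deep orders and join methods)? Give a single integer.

1440

Selinger DP over subsets of {A,B,D}:
  {B}: scan cost=50, card=50
  {A}: scan cost=40, card=40
  {D}: scan cost=120, card=120
  {AB}: card=500; try (A,hash)→580, (B,merge)→670, (B,hash)→680, (A,merge)→680, (B,nl_idx)→780, (B,nl)→2040 …(+1); best=580 via (A,hash)
  {BD}: card=120; try (B,hash)→840, (B,nl_idx)→960, (D,merge)→1360, (B,merge)→1430, (D,hash)→1780, (D,nl)→6050 …(+1); best=840 via (B,hash)
  {ABD}: card=1200; try (A,hash)→1440, (A,merge)→2080, (D,hash)→2760, (A,nl)→5640, (D,merge)→6540, (D,nl)→60580; best=1440 via (A,hash)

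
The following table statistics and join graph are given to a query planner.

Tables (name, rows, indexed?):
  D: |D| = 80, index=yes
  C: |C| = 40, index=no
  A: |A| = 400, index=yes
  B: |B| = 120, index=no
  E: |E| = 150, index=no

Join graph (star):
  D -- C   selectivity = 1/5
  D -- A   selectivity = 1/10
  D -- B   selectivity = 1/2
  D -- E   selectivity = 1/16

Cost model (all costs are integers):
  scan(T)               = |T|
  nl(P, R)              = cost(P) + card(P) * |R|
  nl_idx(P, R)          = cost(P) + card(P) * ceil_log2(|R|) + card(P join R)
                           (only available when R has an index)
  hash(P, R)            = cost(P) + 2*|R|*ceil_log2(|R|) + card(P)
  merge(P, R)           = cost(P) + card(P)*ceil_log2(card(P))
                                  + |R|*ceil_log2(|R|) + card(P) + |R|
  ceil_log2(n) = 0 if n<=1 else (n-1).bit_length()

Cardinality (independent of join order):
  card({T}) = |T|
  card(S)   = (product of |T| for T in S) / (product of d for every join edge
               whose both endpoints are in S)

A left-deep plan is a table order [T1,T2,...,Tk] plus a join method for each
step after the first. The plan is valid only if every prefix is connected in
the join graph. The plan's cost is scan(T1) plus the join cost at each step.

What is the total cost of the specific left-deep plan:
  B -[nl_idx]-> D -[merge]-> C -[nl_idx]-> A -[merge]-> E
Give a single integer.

step 1: scan B: cost=120, card=120
step 2: join D via nl_idx
    card(P join D) = 120*80/(2) = 4800
    cost = 120 + 120*7 + 4800 = 5760
step 3: join C via merge
    card(P join C) = 4800*40/(5) = 38400
    cost = 5760 + 4800*13 + 40*6 + 4800 + 40 = 73240
step 4: join A via nl_idx
    card(P join A) = 38400*400/(10) = 1536000
    cost = 73240 + 38400*9 + 1536000 = 1954840
step 5: join E via merge
    card(P join E) = 1536000*150/(16) = 14400000
    cost = 1954840 + 1536000*21 + 150*8 + 1536000 + 150 = 35748190

35748190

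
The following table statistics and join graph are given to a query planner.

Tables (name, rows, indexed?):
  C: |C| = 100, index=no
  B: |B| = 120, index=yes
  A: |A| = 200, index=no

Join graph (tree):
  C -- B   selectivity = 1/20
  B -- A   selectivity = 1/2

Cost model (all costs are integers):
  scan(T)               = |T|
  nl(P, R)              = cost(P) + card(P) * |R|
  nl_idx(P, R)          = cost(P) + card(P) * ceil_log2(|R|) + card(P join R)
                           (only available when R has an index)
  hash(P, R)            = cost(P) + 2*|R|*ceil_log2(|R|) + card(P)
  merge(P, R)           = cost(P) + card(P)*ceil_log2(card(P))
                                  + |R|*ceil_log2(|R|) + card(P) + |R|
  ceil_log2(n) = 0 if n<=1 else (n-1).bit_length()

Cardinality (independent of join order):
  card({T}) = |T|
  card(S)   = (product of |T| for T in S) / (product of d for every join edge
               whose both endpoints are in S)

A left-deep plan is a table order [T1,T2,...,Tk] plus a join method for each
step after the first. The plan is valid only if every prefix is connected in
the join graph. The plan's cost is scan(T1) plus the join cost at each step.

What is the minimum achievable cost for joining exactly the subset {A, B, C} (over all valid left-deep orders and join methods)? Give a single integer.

Selinger DP over subsets of {A,B,C}:
  {C}: scan cost=100, card=100
  {B}: scan cost=120, card=120
  {A}: scan cost=200, card=200
  {BC}: card=600; try (B,nl_idx)→1400, (C,hash)→1640, (B,merge)→1860, (C,merge)→1880, (B,hash)→1880, (B,nl)→12100 …(+1); best=1400 via (B,nl_idx)
  {AB}: card=12000; try (B,hash)→2080, (A,merge)→2880, (B,merge)→2960, (A,hash)→3440, (B,nl_idx)→13600, (A,nl)→24120 …(+1); best=2080 via (B,hash)
  {ABC}: card=60000; try (A,hash)→5200, (A,merge)→9800, (C,hash)→15480, (A,nl)→121400, (C,merge)→182880, (C,nl)→1202080; best=5200 via (A,hash)

5200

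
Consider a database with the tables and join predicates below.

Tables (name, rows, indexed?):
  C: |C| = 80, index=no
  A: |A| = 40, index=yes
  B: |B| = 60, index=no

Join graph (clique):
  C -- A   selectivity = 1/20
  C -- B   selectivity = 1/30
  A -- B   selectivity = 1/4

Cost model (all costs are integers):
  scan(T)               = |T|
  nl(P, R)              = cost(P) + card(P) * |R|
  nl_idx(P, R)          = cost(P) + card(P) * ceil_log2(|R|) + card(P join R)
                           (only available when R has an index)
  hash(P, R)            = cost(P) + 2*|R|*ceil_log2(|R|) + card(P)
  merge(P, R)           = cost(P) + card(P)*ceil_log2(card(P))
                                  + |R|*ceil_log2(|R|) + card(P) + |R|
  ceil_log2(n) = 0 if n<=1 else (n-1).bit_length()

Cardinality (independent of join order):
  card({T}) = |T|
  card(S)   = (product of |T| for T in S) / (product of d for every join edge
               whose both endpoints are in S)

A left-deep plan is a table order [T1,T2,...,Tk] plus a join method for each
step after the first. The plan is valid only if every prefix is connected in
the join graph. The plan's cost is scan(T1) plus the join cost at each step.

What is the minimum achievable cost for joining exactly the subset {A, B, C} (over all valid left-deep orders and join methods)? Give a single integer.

Selinger DP over subsets of {A,B,C}:
  {C}: scan cost=80, card=80
  {A}: scan cost=40, card=40
  {B}: scan cost=60, card=60
  {AC}: card=160; try (A,hash)→640, (A,nl_idx)→720, (C,merge)→960, (A,merge)→1000, (C,hash)→1200, (C,nl)→3240 …(+1); best=640 via (A,hash)
  {BC}: card=160; try (B,hash)→880, (C,merge)→1120, (B,merge)→1140, (C,hash)→1240, (C,nl)→4860, (B,nl)→4880; best=880 via (B,hash)
  {AB}: card=600; try (A,hash)→600, (B,merge)→740, (A,merge)→760, (B,hash)→800, (A,nl_idx)→1020, (B,nl)→2440 …(+1); best=600 via (A,hash)
  {ABC}: card=80; try (B,hash)→1520, (A,hash)→1520, (A,nl_idx)→1920, (C,hash)→2320, (B,merge)→2500, (A,merge)→2600 …(+4); best=1520 via (B,hash)

1520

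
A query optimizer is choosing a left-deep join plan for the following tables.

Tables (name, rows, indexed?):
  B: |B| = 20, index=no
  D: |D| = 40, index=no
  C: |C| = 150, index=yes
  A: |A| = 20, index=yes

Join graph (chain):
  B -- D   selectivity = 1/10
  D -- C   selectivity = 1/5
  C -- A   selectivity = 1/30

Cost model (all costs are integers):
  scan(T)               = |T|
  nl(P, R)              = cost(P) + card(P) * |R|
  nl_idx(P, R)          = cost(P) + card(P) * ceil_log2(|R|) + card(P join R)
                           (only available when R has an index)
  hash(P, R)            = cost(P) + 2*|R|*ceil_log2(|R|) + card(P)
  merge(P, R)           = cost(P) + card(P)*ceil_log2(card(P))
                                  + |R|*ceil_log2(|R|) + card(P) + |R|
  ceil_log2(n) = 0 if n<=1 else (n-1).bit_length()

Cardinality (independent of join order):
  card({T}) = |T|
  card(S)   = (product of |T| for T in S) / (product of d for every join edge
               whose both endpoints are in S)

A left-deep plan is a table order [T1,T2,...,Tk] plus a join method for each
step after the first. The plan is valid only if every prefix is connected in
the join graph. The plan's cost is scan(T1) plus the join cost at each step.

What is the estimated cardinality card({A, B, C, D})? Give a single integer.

Tables in S: A(20), B(20), C(150), D(40)
Edges inside S: B-D(d=10), D-C(d=5), C-A(d=30)
numerator = 20 * 20 * 150 * 40 = 2400000
denominator = 10 * 5 * 30 = 1500
card(S) = 2400000 / 1500 = 1600

1600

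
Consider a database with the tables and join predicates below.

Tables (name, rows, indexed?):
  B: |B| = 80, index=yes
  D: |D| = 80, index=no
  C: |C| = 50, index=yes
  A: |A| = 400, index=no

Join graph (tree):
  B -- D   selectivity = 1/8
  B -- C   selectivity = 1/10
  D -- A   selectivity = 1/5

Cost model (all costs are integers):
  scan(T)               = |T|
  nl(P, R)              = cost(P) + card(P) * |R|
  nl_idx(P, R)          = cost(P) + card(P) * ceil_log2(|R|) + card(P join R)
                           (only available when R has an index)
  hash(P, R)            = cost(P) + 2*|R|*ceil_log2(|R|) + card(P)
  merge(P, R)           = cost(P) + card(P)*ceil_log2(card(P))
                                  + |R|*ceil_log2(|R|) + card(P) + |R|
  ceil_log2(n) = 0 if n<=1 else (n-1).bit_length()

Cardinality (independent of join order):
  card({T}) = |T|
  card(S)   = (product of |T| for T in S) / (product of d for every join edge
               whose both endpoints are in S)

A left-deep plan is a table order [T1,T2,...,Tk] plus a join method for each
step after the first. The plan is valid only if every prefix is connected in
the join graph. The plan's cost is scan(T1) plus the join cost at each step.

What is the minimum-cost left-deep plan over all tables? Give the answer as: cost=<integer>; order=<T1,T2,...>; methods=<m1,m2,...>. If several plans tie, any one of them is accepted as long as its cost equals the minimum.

cost=13480; order=B,C,D,A; methods=hash,hash,hash

Selinger DP (subsets sized 1..n):
  {B}: scan cost=80, card=80
  {D}: scan cost=80, card=80
  {C}: scan cost=50, card=50
  {A}: scan cost=400, card=400
  {BD}: card=800; try (D,hash)→1280, (B,hash)→1280, (D,merge)→1360, (B,merge)→1360, (B,nl_idx)→1440, (D,nl)→6480 …(+1); best=1280 via (D,hash)
  {BC}: card=400; try (C,hash)→760, (B,nl_idx)→800, (C,nl_idx)→960, (B,merge)→1040, (C,merge)→1070, (B,hash)→1220 …(+2); best=760 via (C,hash)
  {AD}: card=6400; try (D,hash)→1920, (A,merge)→4720, (D,merge)→5040, (A,hash)→7360, (A,nl)→32080, (D,nl)→32400; best=1920 via (D,hash)
  {BCD}: card=4000; try (D,hash)→2280, (C,hash)→2680, (D,merge)→5400, (C,nl_idx)→10080, (C,merge)→10430, (D,nl)→32760 …(+1); best=2280 via (D,hash)
  {ABD}: card=64000; try (A,hash)→9280, (B,hash)→9440, (A,merge)→14080, (B,merge)→92160, (B,nl_idx)→110720, (A,nl)→321280 …(+1); best=9280 via (A,hash)
  {ABCD}: card=320000; try (A,hash)→13480, (A,merge)→58280, (C,hash)→73880, (C,nl_idx)→713280, (C,merge)→1097630, (A,nl)→1602280 …(+1); best=13480 via (A,hash)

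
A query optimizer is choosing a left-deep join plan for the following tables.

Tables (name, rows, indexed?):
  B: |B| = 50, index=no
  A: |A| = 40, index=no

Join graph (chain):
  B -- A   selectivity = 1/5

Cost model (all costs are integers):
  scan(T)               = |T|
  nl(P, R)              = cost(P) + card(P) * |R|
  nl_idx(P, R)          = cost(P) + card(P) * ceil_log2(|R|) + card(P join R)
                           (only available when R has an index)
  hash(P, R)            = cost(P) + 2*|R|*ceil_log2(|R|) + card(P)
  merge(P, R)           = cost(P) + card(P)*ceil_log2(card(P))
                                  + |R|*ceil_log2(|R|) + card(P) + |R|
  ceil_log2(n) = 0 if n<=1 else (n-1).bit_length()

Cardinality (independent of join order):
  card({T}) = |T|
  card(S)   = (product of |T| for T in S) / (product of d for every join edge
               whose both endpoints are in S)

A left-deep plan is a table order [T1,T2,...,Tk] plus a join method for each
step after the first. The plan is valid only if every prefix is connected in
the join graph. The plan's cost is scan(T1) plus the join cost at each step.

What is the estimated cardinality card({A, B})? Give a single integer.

Tables in S: A(40), B(50)
Edges inside S: B-A(d=5)
numerator = 40 * 50 = 2000
denominator = 5 = 5
card(S) = 2000 / 5 = 400

400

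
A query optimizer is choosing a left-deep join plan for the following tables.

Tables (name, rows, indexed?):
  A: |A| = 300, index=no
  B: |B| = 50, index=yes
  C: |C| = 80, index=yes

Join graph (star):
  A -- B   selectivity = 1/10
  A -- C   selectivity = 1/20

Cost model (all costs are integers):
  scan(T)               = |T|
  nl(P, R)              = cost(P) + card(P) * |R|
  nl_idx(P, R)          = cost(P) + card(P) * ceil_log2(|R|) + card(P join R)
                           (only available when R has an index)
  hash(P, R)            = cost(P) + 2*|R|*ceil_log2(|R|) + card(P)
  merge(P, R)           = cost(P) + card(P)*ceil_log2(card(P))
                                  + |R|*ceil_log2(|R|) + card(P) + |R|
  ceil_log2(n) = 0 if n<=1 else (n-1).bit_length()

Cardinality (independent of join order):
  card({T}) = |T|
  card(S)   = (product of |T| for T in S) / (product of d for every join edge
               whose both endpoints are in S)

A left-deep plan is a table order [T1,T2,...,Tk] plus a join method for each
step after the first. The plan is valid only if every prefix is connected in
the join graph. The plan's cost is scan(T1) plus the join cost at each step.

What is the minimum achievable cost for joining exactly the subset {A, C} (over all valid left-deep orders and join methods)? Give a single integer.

1720

Selinger DP over subsets of {A,C}:
  {A}: scan cost=300, card=300
  {C}: scan cost=80, card=80
  {AC}: card=1200; try (C,hash)→1720, (C,nl_idx)→3600, (A,merge)→3720, (C,merge)→3940, (A,hash)→5560, (A,nl)→24080 …(+1); best=1720 via (C,hash)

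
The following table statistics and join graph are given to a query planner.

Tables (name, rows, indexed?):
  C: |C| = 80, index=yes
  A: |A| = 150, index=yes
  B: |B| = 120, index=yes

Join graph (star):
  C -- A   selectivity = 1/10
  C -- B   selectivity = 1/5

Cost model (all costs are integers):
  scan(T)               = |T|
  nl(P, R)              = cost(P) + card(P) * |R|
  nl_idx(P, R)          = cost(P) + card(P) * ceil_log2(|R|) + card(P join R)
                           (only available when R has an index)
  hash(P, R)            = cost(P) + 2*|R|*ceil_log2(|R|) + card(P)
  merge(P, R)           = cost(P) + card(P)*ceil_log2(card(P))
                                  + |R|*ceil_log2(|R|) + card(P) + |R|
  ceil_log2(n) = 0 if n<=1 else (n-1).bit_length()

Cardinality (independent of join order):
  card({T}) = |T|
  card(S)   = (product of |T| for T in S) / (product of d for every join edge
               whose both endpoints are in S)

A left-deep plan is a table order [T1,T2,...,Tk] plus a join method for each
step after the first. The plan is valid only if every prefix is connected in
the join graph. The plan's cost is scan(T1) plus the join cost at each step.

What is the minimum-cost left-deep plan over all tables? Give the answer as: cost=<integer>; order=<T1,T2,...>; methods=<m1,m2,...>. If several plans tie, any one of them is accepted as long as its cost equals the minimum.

cost=4300; order=A,C,B; methods=hash,hash

Selinger DP (subsets sized 1..n):
  {C}: scan cost=80, card=80
  {A}: scan cost=150, card=150
  {B}: scan cost=120, card=120
  {AC}: card=1200; try (C,hash)→1420, (A,nl_idx)→1920, (A,merge)→2070, (C,merge)→2140, (C,nl_idx)→2400, (A,hash)→2560 …(+2); best=1420 via (C,hash)
  {BC}: card=1920; try (C,hash)→1360, (B,merge)→1680, (C,merge)→1720, (B,hash)→1840, (B,nl_idx)→2560, (C,nl_idx)→2880 …(+2); best=1360 via (C,hash)
  {ABC}: card=28800; try (B,hash)→4300, (A,hash)→5680, (B,merge)→16780, (A,merge)→25750, (B,nl_idx)→38620, (A,nl_idx)→45520 …(+2); best=4300 via (B,hash)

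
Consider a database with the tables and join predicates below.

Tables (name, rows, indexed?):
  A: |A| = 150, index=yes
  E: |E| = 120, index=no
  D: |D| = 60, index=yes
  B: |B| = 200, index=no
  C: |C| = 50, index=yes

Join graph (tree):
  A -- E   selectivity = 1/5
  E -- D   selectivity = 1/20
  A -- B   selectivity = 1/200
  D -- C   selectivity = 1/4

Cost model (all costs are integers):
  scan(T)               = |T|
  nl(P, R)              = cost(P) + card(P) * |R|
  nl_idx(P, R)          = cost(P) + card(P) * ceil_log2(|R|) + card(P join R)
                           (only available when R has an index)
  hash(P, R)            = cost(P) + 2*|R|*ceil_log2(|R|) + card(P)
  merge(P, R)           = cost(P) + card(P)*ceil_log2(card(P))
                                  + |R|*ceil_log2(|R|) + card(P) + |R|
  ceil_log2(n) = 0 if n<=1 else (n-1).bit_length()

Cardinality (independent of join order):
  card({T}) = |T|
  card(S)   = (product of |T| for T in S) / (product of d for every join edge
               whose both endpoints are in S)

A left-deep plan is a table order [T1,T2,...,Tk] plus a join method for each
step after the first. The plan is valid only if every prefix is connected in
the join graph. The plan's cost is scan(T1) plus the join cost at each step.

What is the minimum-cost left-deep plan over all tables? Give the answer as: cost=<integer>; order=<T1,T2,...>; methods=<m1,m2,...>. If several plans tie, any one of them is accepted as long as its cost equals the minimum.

Selinger DP (subsets sized 1..n):
  {A}: scan cost=150, card=150
  {E}: scan cost=120, card=120
  {D}: scan cost=60, card=60
  {B}: scan cost=200, card=200
  {C}: scan cost=50, card=50
  {AE}: card=3600; try (E,hash)→1980, (A,merge)→2430, (E,merge)→2460, (A,hash)→2640, (A,nl_idx)→4680, (A,nl)→18120 …(+1); best=1980 via (E,hash)
  {AB}: card=150; try (A,nl_idx)→1950, (A,hash)→2800, (B,merge)→3300, (A,merge)→3350, (B,hash)→3500, (B,nl)→30150 …(+1); best=1950 via (A,nl_idx)
  {DE}: card=360; try (D,hash)→960, (D,nl_idx)→1200, (E,merge)→1440, (D,merge)→1500, (E,hash)→1800, (E,nl)→7260 …(+1); best=960 via (D,hash)
  {CD}: card=750; try (C,hash)→720, (D,hash)→820, (D,merge)→820, (C,merge)→830, (D,nl_idx)→1100, (C,nl_idx)→1170 …(+2); best=720 via (C,hash)
  {ADE}: card=10800; try (A,hash)→3720, (A,merge)→5910, (D,hash)→6300, (A,nl_idx)→14640, (D,nl_idx)→34380, (D,merge)→49200 …(+2); best=3720 via (A,hash)
  {ABE}: card=3600; try (E,hash)→3780, (E,merge)→4260, (B,hash)→8780, (E,nl)→19950, (B,merge)→50580, (B,nl)→721980; best=3780 via (E,hash)
  {CDE}: card=4500; try (C,hash)→1920, (E,hash)→3150, (C,merge)→4910, (C,nl_idx)→7620, (E,merge)→9930, (C,nl)→18960 …(+1); best=1920 via (C,hash)
  {ABDE}: card=10800; try (D,hash)→8100, (B,hash)→17720, (D,nl_idx)→36180, (D,merge)→51000, (B,merge)→167520, (D,nl)→219780 …(+1); best=8100 via (D,hash)
  {ACDE}: card=135000; try (A,hash)→8820, (C,hash)→15120, (A,merge)→66270, (C,merge)→166070, (A,nl_idx)→172920, (C,nl_idx)→203520 …(+2); best=8820 via (A,hash)
  {ABCDE}: card=135000; try (C,hash)→19500, (B,hash)→147020, (C,merge)→170450, (C,nl_idx)→207900, (C,nl)→548100, (B,merge)→2575620 …(+1); best=19500 via (C,hash)

cost=19500; order=B,A,E,D,C; methods=nl_idx,hash,hash,hash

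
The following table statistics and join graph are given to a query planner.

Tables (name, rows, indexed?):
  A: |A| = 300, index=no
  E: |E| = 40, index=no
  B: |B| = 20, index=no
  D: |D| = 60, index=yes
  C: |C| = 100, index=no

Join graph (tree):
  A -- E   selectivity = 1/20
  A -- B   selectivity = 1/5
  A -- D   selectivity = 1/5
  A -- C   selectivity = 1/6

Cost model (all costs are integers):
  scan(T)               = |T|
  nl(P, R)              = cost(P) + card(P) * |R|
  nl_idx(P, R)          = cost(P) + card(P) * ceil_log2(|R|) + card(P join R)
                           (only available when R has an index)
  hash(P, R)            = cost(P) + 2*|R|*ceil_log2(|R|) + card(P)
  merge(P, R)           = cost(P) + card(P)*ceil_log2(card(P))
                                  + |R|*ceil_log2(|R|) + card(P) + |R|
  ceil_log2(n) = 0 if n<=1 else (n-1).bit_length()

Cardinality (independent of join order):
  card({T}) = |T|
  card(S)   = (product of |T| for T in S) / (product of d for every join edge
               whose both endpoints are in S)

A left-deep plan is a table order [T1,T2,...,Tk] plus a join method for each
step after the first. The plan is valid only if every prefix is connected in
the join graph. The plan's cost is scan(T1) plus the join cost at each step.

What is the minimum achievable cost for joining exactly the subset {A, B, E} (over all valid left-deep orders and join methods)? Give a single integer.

1880

Selinger DP over subsets of {A,B,E}:
  {A}: scan cost=300, card=300
  {E}: scan cost=40, card=40
  {B}: scan cost=20, card=20
  {AE}: card=600; try (E,hash)→1080, (A,merge)→3320, (E,merge)→3580, (A,hash)→5480, (A,nl)→12040, (E,nl)→12300; best=1080 via (E,hash)
  {AB}: card=1200; try (B,hash)→800, (A,merge)→3140, (B,merge)→3420, (A,hash)→5440, (A,nl)→6020, (B,nl)→6300; best=800 via (B,hash)
  {ABE}: card=2400; try (B,hash)→1880, (E,hash)→2480, (B,merge)→7800, (B,nl)→13080, (E,merge)→15480, (E,nl)→48800; best=1880 via (B,hash)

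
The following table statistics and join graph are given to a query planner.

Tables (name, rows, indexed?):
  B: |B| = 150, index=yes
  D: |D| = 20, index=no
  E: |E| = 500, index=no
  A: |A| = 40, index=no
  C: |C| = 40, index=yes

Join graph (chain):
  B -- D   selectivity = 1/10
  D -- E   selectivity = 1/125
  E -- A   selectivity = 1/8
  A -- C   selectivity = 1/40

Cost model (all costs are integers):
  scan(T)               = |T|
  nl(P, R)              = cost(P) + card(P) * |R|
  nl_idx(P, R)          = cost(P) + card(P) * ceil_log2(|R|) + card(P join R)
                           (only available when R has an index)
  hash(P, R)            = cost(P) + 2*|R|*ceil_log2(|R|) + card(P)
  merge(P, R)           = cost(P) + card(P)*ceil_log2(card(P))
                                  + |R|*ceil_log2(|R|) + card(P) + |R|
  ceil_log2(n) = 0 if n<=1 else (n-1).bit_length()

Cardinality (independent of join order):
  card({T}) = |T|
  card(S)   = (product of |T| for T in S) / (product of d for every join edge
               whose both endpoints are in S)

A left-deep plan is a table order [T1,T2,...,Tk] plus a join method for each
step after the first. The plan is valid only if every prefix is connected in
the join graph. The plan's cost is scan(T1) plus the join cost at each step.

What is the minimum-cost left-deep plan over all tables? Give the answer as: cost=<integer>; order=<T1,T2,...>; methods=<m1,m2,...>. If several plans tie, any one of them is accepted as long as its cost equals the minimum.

cost=5440; order=E,D,A,C,B; methods=hash,hash,hash,hash

Selinger DP (subsets sized 1..n):
  {B}: scan cost=150, card=150
  {D}: scan cost=20, card=20
  {E}: scan cost=500, card=500
  {A}: scan cost=40, card=40
  {C}: scan cost=40, card=40
  {BD}: card=300; try (B,nl_idx)→480, (D,hash)→500, (B,merge)→1490, (D,merge)→1620, (B,hash)→2440, (B,nl)→3020 …(+1); best=480 via (B,nl_idx)
  {DE}: card=80; try (D,hash)→1200, (E,merge)→5140, (D,merge)→5620, (E,hash)→9040, (E,nl)→10020, (D,nl)→10500; best=1200 via (D,hash)
  {AE}: card=2500; try (A,hash)→1480, (E,merge)→5320, (A,merge)→5780, (E,hash)→9080, (E,nl)→20040, (A,nl)→20500; best=1480 via (A,hash)
  {AC}: card=40; try (C,nl_idx)→320, (C,hash)→560, (A,hash)→560, (C,merge)→600, (A,merge)→600, (C,nl)→1640 …(+1); best=320 via (C,nl_idx)
  {BDE}: card=1200; try (B,nl_idx)→3040, (B,merge)→3190, (B,hash)→3680, (E,merge)→8480, (E,hash)→9780, (B,nl)→13200 …(+1); best=3040 via (B,nl_idx)
  {ADE}: card=400; try (A,hash)→1760, (A,merge)→2120, (D,hash)→4180, (A,nl)→4400, (D,merge)→34100, (D,nl)→51480; best=1760 via (A,hash)
  {ACE}: card=2500; try (C,hash)→4460, (E,merge)→5600, (E,hash)→9360, (C,nl_idx)→18980, (E,nl)→20320, (C,merge)→34260 …(+1); best=4460 via (C,hash)
  {ABDE}: card=6000; try (B,hash)→4560, (A,hash)→4720, (B,merge)→7110, (B,nl_idx)→10960, (A,merge)→17720, (A,nl)→51040 …(+1); best=4560 via (B,hash)
  {ACDE}: card=400; try (C,hash)→2640, (C,nl_idx)→4560, (C,merge)→6040, (D,hash)→7160, (C,nl)→17760, (D,merge)→37080 …(+1); best=2640 via (C,hash)
  {ABCDE}: card=6000; try (B,hash)→5440, (B,merge)→7990, (C,hash)→11040, (B,nl_idx)→11840, (C,nl_idx)→46560, (B,nl)→62640 …(+2); best=5440 via (B,hash)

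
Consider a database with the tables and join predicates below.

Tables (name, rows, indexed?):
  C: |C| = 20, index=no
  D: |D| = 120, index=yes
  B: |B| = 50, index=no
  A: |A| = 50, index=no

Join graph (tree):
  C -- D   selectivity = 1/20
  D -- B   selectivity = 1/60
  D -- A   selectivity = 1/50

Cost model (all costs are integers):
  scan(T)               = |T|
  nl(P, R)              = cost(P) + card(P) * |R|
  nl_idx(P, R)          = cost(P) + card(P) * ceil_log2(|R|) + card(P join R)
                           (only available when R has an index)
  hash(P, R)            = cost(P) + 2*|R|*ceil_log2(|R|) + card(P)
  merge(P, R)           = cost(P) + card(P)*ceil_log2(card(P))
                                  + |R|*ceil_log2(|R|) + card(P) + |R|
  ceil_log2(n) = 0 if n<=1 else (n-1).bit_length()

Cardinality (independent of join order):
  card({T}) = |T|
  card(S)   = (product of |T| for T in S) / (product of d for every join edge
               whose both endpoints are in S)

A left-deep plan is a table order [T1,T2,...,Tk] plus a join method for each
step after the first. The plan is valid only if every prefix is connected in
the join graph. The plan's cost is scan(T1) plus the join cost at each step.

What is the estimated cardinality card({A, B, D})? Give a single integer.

Tables in S: A(50), B(50), D(120)
Edges inside S: D-B(d=60), D-A(d=50)
numerator = 50 * 50 * 120 = 300000
denominator = 60 * 50 = 3000
card(S) = 300000 / 3000 = 100

100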